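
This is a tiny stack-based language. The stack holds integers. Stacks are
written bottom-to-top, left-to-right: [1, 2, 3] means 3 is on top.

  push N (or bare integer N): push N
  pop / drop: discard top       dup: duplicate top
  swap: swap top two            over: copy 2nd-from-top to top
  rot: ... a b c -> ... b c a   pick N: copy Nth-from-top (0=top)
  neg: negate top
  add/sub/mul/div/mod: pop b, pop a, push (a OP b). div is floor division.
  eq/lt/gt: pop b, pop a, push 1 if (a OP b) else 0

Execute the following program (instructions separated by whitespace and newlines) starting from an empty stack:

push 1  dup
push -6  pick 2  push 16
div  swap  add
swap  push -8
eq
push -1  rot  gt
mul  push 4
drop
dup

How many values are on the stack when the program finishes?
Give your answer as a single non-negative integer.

After 'push 1': stack = [1] (depth 1)
After 'dup': stack = [1, 1] (depth 2)
After 'push -6': stack = [1, 1, -6] (depth 3)
After 'pick 2': stack = [1, 1, -6, 1] (depth 4)
After 'push 16': stack = [1, 1, -6, 1, 16] (depth 5)
After 'div': stack = [1, 1, -6, 0] (depth 4)
After 'swap': stack = [1, 1, 0, -6] (depth 4)
After 'add': stack = [1, 1, -6] (depth 3)
After 'swap': stack = [1, -6, 1] (depth 3)
After 'push -8': stack = [1, -6, 1, -8] (depth 4)
After 'eq': stack = [1, -6, 0] (depth 3)
After 'push -1': stack = [1, -6, 0, -1] (depth 4)
After 'rot': stack = [1, 0, -1, -6] (depth 4)
After 'gt': stack = [1, 0, 1] (depth 3)
After 'mul': stack = [1, 0] (depth 2)
After 'push 4': stack = [1, 0, 4] (depth 3)
After 'drop': stack = [1, 0] (depth 2)
After 'dup': stack = [1, 0, 0] (depth 3)

Answer: 3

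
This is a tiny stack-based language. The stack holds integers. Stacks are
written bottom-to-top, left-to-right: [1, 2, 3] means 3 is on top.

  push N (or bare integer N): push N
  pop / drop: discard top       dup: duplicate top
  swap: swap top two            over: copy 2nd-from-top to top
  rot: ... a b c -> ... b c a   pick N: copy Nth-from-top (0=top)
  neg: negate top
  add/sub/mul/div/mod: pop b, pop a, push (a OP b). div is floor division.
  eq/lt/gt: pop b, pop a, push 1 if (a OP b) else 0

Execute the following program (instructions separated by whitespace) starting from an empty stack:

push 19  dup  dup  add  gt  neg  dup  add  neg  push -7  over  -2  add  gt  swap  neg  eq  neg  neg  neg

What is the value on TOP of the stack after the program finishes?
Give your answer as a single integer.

Answer: -1

Derivation:
After 'push 19': [19]
After 'dup': [19, 19]
After 'dup': [19, 19, 19]
After 'add': [19, 38]
After 'gt': [0]
After 'neg': [0]
After 'dup': [0, 0]
After 'add': [0]
After 'neg': [0]
After 'push -7': [0, -7]
After 'over': [0, -7, 0]
After 'push -2': [0, -7, 0, -2]
After 'add': [0, -7, -2]
After 'gt': [0, 0]
After 'swap': [0, 0]
After 'neg': [0, 0]
After 'eq': [1]
After 'neg': [-1]
After 'neg': [1]
After 'neg': [-1]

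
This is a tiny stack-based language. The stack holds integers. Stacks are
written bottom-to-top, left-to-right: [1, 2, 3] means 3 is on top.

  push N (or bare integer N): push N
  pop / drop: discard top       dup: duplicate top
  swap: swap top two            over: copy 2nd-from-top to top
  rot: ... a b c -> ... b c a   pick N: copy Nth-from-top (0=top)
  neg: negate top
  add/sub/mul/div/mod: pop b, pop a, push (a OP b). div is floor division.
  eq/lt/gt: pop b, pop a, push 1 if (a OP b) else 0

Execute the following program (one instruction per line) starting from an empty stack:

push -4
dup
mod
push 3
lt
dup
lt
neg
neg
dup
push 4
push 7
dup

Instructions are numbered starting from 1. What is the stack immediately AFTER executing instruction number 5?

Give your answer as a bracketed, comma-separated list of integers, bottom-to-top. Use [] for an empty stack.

Step 1 ('push -4'): [-4]
Step 2 ('dup'): [-4, -4]
Step 3 ('mod'): [0]
Step 4 ('push 3'): [0, 3]
Step 5 ('lt'): [1]

Answer: [1]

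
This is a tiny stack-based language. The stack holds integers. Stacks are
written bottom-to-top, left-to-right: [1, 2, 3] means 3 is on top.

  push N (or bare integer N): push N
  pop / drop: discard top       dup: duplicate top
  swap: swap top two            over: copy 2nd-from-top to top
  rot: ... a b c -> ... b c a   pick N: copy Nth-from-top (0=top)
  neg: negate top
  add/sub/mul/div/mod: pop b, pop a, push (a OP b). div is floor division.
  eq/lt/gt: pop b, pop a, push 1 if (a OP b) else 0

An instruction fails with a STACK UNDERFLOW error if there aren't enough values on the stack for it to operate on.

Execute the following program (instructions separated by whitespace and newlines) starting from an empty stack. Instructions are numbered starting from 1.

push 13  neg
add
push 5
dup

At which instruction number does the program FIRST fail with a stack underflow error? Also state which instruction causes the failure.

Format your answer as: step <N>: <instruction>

Step 1 ('push 13'): stack = [13], depth = 1
Step 2 ('neg'): stack = [-13], depth = 1
Step 3 ('add'): needs 2 value(s) but depth is 1 — STACK UNDERFLOW

Answer: step 3: add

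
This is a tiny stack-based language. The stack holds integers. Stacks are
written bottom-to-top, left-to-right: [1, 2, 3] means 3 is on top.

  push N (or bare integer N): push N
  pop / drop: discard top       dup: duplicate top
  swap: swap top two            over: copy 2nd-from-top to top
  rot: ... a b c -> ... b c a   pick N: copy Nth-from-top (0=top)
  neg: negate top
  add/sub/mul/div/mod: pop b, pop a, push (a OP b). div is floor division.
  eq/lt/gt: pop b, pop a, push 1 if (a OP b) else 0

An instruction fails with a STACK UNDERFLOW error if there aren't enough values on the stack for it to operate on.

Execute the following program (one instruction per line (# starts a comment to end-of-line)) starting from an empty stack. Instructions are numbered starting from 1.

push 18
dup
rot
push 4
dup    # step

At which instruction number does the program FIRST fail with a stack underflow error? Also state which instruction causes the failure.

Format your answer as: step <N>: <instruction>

Step 1 ('push 18'): stack = [18], depth = 1
Step 2 ('dup'): stack = [18, 18], depth = 2
Step 3 ('rot'): needs 3 value(s) but depth is 2 — STACK UNDERFLOW

Answer: step 3: rot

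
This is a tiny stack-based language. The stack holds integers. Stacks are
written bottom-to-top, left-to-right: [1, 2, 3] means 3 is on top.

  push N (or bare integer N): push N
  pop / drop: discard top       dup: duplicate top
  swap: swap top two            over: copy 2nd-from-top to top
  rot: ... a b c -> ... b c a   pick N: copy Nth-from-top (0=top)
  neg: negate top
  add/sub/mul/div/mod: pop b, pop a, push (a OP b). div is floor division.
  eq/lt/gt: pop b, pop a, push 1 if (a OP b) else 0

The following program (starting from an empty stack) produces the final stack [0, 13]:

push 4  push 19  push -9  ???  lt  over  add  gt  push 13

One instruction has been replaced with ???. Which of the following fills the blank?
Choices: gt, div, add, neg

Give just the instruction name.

Answer: neg

Derivation:
Stack before ???: [4, 19, -9]
Stack after ???:  [4, 19, 9]
Checking each choice:
  gt: stack underflow (need 2, have 1)
  div: stack underflow (need 2, have 1)
  add: stack underflow (need 2, have 1)
  neg: MATCH


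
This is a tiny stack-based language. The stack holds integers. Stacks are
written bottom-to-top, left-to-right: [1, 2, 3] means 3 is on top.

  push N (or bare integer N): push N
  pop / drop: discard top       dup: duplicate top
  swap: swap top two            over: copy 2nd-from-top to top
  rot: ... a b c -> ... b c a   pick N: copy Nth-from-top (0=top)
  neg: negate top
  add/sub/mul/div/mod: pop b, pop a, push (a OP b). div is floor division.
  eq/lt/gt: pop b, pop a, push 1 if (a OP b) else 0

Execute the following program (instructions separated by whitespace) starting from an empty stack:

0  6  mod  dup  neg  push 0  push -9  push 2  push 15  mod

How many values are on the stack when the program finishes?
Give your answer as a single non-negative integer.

After 'push 0': stack = [0] (depth 1)
After 'push 6': stack = [0, 6] (depth 2)
After 'mod': stack = [0] (depth 1)
After 'dup': stack = [0, 0] (depth 2)
After 'neg': stack = [0, 0] (depth 2)
After 'push 0': stack = [0, 0, 0] (depth 3)
After 'push -9': stack = [0, 0, 0, -9] (depth 4)
After 'push 2': stack = [0, 0, 0, -9, 2] (depth 5)
After 'push 15': stack = [0, 0, 0, -9, 2, 15] (depth 6)
After 'mod': stack = [0, 0, 0, -9, 2] (depth 5)

Answer: 5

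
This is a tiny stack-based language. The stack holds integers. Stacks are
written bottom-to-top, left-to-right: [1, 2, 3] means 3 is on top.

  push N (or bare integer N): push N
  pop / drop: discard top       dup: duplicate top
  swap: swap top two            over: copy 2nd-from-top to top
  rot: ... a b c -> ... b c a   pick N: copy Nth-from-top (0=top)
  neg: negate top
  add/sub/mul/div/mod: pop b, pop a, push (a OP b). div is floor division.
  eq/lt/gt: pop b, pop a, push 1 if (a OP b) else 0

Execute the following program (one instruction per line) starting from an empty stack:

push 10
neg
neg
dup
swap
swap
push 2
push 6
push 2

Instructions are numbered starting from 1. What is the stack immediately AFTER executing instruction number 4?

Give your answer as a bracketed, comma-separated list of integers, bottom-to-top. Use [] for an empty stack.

Step 1 ('push 10'): [10]
Step 2 ('neg'): [-10]
Step 3 ('neg'): [10]
Step 4 ('dup'): [10, 10]

Answer: [10, 10]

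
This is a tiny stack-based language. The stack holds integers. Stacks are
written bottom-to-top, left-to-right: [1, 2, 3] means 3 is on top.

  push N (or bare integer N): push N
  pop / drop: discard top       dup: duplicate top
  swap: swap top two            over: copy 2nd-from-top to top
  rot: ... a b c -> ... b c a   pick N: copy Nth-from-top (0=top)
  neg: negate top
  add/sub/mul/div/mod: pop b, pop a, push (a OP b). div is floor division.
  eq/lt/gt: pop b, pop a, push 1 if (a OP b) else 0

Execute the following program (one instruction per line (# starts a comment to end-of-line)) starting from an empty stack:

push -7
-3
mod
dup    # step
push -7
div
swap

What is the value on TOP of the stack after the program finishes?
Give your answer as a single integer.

After 'push -7': [-7]
After 'push -3': [-7, -3]
After 'mod': [-1]
After 'dup': [-1, -1]
After 'push -7': [-1, -1, -7]
After 'div': [-1, 0]
After 'swap': [0, -1]

Answer: -1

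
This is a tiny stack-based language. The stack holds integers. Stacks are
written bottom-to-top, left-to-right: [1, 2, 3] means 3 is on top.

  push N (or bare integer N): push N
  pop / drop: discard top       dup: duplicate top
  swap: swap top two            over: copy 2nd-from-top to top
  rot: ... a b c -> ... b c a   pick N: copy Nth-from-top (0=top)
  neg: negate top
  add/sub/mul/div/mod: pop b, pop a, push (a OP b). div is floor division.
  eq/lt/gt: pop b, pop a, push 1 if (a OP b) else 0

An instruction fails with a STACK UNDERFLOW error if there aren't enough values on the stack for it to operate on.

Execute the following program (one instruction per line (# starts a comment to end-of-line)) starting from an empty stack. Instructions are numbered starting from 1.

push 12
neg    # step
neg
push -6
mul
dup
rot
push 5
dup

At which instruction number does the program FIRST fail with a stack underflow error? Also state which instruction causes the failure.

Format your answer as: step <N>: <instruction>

Answer: step 7: rot

Derivation:
Step 1 ('push 12'): stack = [12], depth = 1
Step 2 ('neg'): stack = [-12], depth = 1
Step 3 ('neg'): stack = [12], depth = 1
Step 4 ('push -6'): stack = [12, -6], depth = 2
Step 5 ('mul'): stack = [-72], depth = 1
Step 6 ('dup'): stack = [-72, -72], depth = 2
Step 7 ('rot'): needs 3 value(s) but depth is 2 — STACK UNDERFLOW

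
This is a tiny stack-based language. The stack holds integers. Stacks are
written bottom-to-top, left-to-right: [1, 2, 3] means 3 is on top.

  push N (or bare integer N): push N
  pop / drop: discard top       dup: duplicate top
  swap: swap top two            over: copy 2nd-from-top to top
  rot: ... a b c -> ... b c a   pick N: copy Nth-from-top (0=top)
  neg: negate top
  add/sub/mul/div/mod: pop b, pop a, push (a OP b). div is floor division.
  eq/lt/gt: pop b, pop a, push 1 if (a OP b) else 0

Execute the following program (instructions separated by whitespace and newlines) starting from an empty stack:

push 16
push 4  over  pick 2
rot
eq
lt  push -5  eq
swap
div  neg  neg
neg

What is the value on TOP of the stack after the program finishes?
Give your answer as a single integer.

After 'push 16': [16]
After 'push 4': [16, 4]
After 'over': [16, 4, 16]
After 'pick 2': [16, 4, 16, 16]
After 'rot': [16, 16, 16, 4]
After 'eq': [16, 16, 0]
After 'lt': [16, 0]
After 'push -5': [16, 0, -5]
After 'eq': [16, 0]
After 'swap': [0, 16]
After 'div': [0]
After 'neg': [0]
After 'neg': [0]
After 'neg': [0]

Answer: 0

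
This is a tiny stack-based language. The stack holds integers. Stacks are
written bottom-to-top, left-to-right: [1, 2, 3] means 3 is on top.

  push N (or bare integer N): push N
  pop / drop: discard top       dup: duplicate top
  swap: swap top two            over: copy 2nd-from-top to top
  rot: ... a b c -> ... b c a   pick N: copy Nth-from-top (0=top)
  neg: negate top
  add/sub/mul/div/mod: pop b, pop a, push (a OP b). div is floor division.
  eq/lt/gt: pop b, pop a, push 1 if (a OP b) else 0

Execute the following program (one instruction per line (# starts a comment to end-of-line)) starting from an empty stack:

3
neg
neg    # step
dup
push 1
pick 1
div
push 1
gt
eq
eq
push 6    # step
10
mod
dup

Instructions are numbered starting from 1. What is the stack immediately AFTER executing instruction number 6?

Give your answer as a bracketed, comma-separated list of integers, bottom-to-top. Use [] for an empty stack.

Answer: [3, 3, 1, 3]

Derivation:
Step 1 ('3'): [3]
Step 2 ('neg'): [-3]
Step 3 ('neg'): [3]
Step 4 ('dup'): [3, 3]
Step 5 ('push 1'): [3, 3, 1]
Step 6 ('pick 1'): [3, 3, 1, 3]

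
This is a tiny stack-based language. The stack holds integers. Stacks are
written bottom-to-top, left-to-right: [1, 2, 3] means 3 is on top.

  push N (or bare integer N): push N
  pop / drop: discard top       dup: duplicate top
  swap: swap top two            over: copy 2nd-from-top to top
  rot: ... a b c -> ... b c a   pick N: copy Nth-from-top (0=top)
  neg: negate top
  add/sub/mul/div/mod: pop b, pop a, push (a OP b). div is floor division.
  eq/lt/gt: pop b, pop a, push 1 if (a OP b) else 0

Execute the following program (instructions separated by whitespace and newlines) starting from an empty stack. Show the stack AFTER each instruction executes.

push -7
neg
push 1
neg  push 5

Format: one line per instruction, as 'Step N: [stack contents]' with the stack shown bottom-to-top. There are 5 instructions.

Step 1: [-7]
Step 2: [7]
Step 3: [7, 1]
Step 4: [7, -1]
Step 5: [7, -1, 5]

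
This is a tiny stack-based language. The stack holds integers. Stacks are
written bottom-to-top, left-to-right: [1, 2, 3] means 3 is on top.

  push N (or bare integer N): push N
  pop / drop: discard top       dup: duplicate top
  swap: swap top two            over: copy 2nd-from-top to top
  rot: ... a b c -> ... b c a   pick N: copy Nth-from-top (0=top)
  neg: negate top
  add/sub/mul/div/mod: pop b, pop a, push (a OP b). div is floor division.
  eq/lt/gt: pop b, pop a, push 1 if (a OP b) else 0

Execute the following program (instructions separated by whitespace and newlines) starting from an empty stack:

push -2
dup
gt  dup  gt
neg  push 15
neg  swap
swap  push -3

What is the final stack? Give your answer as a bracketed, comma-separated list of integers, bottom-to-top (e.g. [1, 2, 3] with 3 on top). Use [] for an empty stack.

After 'push -2': [-2]
After 'dup': [-2, -2]
After 'gt': [0]
After 'dup': [0, 0]
After 'gt': [0]
After 'neg': [0]
After 'push 15': [0, 15]
After 'neg': [0, -15]
After 'swap': [-15, 0]
After 'swap': [0, -15]
After 'push -3': [0, -15, -3]

Answer: [0, -15, -3]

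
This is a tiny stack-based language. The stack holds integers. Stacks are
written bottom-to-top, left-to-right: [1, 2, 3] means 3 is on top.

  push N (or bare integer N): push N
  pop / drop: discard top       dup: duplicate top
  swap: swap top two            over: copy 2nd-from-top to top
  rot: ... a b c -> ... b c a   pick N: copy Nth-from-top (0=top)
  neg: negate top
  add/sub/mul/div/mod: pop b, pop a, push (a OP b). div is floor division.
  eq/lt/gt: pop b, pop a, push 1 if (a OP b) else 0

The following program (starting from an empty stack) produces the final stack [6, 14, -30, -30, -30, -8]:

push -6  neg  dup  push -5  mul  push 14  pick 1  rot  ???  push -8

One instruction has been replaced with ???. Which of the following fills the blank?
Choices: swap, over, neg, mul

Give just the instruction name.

Answer: over

Derivation:
Stack before ???: [6, 14, -30, -30]
Stack after ???:  [6, 14, -30, -30, -30]
Checking each choice:
  swap: produces [6, 14, -30, -30, -8]
  over: MATCH
  neg: produces [6, 14, -30, 30, -8]
  mul: produces [6, 14, 900, -8]


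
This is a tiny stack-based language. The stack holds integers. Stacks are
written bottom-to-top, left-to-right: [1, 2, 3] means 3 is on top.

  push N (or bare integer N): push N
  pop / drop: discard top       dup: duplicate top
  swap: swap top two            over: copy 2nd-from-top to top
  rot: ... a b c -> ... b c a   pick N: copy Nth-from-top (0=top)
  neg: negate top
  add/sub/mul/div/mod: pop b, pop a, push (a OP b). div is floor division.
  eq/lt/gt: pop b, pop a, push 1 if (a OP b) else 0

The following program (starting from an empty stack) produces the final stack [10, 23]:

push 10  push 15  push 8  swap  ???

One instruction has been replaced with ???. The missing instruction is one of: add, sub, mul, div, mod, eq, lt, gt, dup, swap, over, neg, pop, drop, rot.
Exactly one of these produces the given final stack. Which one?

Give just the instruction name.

Answer: add

Derivation:
Stack before ???: [10, 8, 15]
Stack after ???:  [10, 23]
The instruction that transforms [10, 8, 15] -> [10, 23] is: add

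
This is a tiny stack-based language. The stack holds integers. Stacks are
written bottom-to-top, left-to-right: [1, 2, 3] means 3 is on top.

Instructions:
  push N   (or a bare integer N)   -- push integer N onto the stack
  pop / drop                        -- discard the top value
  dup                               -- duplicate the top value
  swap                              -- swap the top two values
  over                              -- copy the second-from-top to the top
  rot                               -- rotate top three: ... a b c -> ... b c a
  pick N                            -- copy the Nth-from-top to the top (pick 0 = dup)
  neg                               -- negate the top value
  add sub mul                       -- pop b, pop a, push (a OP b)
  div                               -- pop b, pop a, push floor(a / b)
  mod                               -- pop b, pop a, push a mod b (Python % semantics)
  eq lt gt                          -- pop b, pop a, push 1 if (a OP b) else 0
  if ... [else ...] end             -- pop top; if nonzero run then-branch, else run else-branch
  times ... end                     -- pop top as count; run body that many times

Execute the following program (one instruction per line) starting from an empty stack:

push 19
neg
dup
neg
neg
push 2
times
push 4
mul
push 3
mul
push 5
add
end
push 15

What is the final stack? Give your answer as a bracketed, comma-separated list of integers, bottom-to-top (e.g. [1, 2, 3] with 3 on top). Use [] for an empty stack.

Answer: [-19, -2671, 15]

Derivation:
After 'push 19': [19]
After 'neg': [-19]
After 'dup': [-19, -19]
After 'neg': [-19, 19]
After 'neg': [-19, -19]
After 'push 2': [-19, -19, 2]
After 'times': [-19, -19]
After 'push 4': [-19, -19, 4]
After 'mul': [-19, -76]
After 'push 3': [-19, -76, 3]
After 'mul': [-19, -228]
After 'push 5': [-19, -228, 5]
After 'add': [-19, -223]
After 'push 4': [-19, -223, 4]
After 'mul': [-19, -892]
After 'push 3': [-19, -892, 3]
After 'mul': [-19, -2676]
After 'push 5': [-19, -2676, 5]
After 'add': [-19, -2671]
After 'push 15': [-19, -2671, 15]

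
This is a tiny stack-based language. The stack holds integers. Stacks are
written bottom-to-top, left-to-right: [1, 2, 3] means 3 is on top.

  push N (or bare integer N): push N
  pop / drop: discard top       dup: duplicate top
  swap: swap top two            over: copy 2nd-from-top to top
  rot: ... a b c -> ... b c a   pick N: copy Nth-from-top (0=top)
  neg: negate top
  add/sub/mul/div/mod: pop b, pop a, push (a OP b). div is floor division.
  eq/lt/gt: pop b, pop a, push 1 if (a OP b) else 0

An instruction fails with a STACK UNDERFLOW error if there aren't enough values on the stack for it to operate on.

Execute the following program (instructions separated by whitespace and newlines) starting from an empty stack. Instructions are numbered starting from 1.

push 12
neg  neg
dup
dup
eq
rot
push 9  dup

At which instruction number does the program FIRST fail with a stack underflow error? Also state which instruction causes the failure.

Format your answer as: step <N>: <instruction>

Step 1 ('push 12'): stack = [12], depth = 1
Step 2 ('neg'): stack = [-12], depth = 1
Step 3 ('neg'): stack = [12], depth = 1
Step 4 ('dup'): stack = [12, 12], depth = 2
Step 5 ('dup'): stack = [12, 12, 12], depth = 3
Step 6 ('eq'): stack = [12, 1], depth = 2
Step 7 ('rot'): needs 3 value(s) but depth is 2 — STACK UNDERFLOW

Answer: step 7: rot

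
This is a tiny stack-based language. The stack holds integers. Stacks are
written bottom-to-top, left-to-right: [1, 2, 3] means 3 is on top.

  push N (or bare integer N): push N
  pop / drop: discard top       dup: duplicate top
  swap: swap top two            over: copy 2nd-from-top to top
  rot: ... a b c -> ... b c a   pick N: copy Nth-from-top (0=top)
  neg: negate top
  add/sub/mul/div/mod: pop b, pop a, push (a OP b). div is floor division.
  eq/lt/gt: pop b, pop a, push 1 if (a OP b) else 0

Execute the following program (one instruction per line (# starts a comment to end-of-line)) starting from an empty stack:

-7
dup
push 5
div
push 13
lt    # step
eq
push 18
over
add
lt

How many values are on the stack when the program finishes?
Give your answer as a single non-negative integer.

Answer: 1

Derivation:
After 'push -7': stack = [-7] (depth 1)
After 'dup': stack = [-7, -7] (depth 2)
After 'push 5': stack = [-7, -7, 5] (depth 3)
After 'div': stack = [-7, -2] (depth 2)
After 'push 13': stack = [-7, -2, 13] (depth 3)
After 'lt': stack = [-7, 1] (depth 2)
After 'eq': stack = [0] (depth 1)
After 'push 18': stack = [0, 18] (depth 2)
After 'over': stack = [0, 18, 0] (depth 3)
After 'add': stack = [0, 18] (depth 2)
After 'lt': stack = [1] (depth 1)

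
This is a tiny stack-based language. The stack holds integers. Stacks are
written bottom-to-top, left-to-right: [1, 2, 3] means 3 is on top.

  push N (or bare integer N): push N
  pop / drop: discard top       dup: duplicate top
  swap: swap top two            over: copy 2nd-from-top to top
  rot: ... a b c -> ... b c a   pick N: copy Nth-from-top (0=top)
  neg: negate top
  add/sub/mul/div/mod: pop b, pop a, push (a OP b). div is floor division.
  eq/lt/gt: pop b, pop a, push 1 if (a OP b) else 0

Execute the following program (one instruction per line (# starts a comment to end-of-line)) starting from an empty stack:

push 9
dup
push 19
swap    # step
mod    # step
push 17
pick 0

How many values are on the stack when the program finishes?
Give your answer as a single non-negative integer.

Answer: 4

Derivation:
After 'push 9': stack = [9] (depth 1)
After 'dup': stack = [9, 9] (depth 2)
After 'push 19': stack = [9, 9, 19] (depth 3)
After 'swap': stack = [9, 19, 9] (depth 3)
After 'mod': stack = [9, 1] (depth 2)
After 'push 17': stack = [9, 1, 17] (depth 3)
After 'pick 0': stack = [9, 1, 17, 17] (depth 4)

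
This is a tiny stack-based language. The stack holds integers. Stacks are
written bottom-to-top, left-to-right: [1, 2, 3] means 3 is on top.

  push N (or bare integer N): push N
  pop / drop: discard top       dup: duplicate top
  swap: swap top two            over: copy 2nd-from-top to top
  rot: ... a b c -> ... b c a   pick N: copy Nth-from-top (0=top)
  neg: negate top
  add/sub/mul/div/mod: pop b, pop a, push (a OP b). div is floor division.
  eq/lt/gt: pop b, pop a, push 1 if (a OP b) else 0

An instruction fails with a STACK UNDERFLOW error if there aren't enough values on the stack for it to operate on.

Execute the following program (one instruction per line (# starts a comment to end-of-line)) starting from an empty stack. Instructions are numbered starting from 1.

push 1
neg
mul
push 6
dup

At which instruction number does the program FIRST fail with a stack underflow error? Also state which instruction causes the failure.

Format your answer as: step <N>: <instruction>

Answer: step 3: mul

Derivation:
Step 1 ('push 1'): stack = [1], depth = 1
Step 2 ('neg'): stack = [-1], depth = 1
Step 3 ('mul'): needs 2 value(s) but depth is 1 — STACK UNDERFLOW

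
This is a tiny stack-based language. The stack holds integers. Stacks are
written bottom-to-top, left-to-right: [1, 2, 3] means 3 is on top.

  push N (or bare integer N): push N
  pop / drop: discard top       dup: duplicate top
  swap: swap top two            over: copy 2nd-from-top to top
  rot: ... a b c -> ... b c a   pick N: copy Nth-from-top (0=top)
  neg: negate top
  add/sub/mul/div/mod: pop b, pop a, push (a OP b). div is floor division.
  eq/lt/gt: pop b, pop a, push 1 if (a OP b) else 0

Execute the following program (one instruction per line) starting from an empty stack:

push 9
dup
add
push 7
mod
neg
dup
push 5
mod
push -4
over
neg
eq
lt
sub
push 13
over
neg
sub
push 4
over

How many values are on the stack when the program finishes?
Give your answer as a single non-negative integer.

Answer: 4

Derivation:
After 'push 9': stack = [9] (depth 1)
After 'dup': stack = [9, 9] (depth 2)
After 'add': stack = [18] (depth 1)
After 'push 7': stack = [18, 7] (depth 2)
After 'mod': stack = [4] (depth 1)
After 'neg': stack = [-4] (depth 1)
After 'dup': stack = [-4, -4] (depth 2)
After 'push 5': stack = [-4, -4, 5] (depth 3)
After 'mod': stack = [-4, 1] (depth 2)
After 'push -4': stack = [-4, 1, -4] (depth 3)
  ...
After 'neg': stack = [-4, 1, -4, -1] (depth 4)
After 'eq': stack = [-4, 1, 0] (depth 3)
After 'lt': stack = [-4, 0] (depth 2)
After 'sub': stack = [-4] (depth 1)
After 'push 13': stack = [-4, 13] (depth 2)
After 'over': stack = [-4, 13, -4] (depth 3)
After 'neg': stack = [-4, 13, 4] (depth 3)
After 'sub': stack = [-4, 9] (depth 2)
After 'push 4': stack = [-4, 9, 4] (depth 3)
After 'over': stack = [-4, 9, 4, 9] (depth 4)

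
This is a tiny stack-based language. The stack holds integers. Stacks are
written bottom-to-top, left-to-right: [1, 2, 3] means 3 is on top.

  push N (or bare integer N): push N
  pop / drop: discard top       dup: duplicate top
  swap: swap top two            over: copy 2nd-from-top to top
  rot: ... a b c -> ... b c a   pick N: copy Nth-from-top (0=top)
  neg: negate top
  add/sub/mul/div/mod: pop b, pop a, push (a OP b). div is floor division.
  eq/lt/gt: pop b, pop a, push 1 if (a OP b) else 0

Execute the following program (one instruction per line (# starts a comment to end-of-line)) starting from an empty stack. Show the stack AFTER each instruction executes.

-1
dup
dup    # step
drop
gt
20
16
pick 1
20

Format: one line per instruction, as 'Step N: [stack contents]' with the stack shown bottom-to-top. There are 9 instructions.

Step 1: [-1]
Step 2: [-1, -1]
Step 3: [-1, -1, -1]
Step 4: [-1, -1]
Step 5: [0]
Step 6: [0, 20]
Step 7: [0, 20, 16]
Step 8: [0, 20, 16, 20]
Step 9: [0, 20, 16, 20, 20]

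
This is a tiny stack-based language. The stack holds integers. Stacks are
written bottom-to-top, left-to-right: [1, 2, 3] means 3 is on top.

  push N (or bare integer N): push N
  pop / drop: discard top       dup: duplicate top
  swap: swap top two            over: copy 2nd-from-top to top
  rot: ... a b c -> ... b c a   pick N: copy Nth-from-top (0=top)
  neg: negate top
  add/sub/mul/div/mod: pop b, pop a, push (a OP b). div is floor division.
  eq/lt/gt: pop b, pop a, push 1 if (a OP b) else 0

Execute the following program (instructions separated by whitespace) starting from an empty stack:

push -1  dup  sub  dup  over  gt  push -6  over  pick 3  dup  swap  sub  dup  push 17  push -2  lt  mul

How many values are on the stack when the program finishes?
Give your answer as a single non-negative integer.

Answer: 6

Derivation:
After 'push -1': stack = [-1] (depth 1)
After 'dup': stack = [-1, -1] (depth 2)
After 'sub': stack = [0] (depth 1)
After 'dup': stack = [0, 0] (depth 2)
After 'over': stack = [0, 0, 0] (depth 3)
After 'gt': stack = [0, 0] (depth 2)
After 'push -6': stack = [0, 0, -6] (depth 3)
After 'over': stack = [0, 0, -6, 0] (depth 4)
After 'pick 3': stack = [0, 0, -6, 0, 0] (depth 5)
After 'dup': stack = [0, 0, -6, 0, 0, 0] (depth 6)
After 'swap': stack = [0, 0, -6, 0, 0, 0] (depth 6)
After 'sub': stack = [0, 0, -6, 0, 0] (depth 5)
After 'dup': stack = [0, 0, -6, 0, 0, 0] (depth 6)
After 'push 17': stack = [0, 0, -6, 0, 0, 0, 17] (depth 7)
After 'push -2': stack = [0, 0, -6, 0, 0, 0, 17, -2] (depth 8)
After 'lt': stack = [0, 0, -6, 0, 0, 0, 0] (depth 7)
After 'mul': stack = [0, 0, -6, 0, 0, 0] (depth 6)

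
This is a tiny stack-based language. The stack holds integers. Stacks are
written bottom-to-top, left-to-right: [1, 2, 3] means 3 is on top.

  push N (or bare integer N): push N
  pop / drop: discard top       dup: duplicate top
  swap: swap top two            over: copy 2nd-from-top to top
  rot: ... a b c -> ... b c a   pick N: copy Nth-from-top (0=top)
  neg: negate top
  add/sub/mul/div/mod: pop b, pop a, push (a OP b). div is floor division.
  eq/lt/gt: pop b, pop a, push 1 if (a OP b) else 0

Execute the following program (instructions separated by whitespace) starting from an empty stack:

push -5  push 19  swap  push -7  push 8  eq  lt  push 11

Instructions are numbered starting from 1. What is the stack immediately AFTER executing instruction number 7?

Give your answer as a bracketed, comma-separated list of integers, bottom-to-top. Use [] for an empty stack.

Answer: [19, 1]

Derivation:
Step 1 ('push -5'): [-5]
Step 2 ('push 19'): [-5, 19]
Step 3 ('swap'): [19, -5]
Step 4 ('push -7'): [19, -5, -7]
Step 5 ('push 8'): [19, -5, -7, 8]
Step 6 ('eq'): [19, -5, 0]
Step 7 ('lt'): [19, 1]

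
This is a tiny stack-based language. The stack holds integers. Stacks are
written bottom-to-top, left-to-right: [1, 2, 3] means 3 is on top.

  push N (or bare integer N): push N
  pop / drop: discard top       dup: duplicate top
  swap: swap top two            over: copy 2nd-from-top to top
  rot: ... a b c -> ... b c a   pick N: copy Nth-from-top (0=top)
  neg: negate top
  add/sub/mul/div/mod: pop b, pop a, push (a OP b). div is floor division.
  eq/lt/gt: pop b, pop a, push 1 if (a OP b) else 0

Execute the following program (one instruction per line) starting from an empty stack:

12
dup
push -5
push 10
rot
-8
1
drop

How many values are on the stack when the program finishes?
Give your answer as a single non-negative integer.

Answer: 5

Derivation:
After 'push 12': stack = [12] (depth 1)
After 'dup': stack = [12, 12] (depth 2)
After 'push -5': stack = [12, 12, -5] (depth 3)
After 'push 10': stack = [12, 12, -5, 10] (depth 4)
After 'rot': stack = [12, -5, 10, 12] (depth 4)
After 'push -8': stack = [12, -5, 10, 12, -8] (depth 5)
After 'push 1': stack = [12, -5, 10, 12, -8, 1] (depth 6)
After 'drop': stack = [12, -5, 10, 12, -8] (depth 5)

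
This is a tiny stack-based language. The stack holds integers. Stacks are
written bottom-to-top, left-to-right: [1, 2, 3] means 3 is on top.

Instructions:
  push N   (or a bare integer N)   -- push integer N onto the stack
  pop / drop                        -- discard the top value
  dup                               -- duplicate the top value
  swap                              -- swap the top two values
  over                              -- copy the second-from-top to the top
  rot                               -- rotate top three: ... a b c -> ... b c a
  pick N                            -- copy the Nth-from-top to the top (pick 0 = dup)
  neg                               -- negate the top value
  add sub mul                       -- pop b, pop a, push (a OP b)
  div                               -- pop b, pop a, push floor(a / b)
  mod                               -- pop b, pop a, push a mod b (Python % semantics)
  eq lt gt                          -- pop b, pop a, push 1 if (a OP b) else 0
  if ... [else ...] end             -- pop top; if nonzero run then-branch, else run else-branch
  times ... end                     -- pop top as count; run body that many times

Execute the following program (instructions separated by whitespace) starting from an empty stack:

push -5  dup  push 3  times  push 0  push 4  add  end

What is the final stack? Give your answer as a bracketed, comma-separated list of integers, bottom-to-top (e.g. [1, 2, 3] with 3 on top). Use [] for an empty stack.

After 'push -5': [-5]
After 'dup': [-5, -5]
After 'push 3': [-5, -5, 3]
After 'times': [-5, -5]
After 'push 0': [-5, -5, 0]
After 'push 4': [-5, -5, 0, 4]
After 'add': [-5, -5, 4]
After 'push 0': [-5, -5, 4, 0]
After 'push 4': [-5, -5, 4, 0, 4]
After 'add': [-5, -5, 4, 4]
After 'push 0': [-5, -5, 4, 4, 0]
After 'push 4': [-5, -5, 4, 4, 0, 4]
After 'add': [-5, -5, 4, 4, 4]

Answer: [-5, -5, 4, 4, 4]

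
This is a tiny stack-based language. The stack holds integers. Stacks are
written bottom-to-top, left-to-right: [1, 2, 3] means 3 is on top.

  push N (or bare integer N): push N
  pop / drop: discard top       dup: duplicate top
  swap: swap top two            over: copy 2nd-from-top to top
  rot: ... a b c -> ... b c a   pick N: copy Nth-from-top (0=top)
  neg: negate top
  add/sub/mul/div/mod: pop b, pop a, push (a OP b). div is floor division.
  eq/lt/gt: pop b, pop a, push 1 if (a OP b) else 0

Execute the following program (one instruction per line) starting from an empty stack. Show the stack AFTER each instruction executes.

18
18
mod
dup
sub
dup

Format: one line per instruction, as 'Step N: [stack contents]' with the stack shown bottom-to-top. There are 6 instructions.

Step 1: [18]
Step 2: [18, 18]
Step 3: [0]
Step 4: [0, 0]
Step 5: [0]
Step 6: [0, 0]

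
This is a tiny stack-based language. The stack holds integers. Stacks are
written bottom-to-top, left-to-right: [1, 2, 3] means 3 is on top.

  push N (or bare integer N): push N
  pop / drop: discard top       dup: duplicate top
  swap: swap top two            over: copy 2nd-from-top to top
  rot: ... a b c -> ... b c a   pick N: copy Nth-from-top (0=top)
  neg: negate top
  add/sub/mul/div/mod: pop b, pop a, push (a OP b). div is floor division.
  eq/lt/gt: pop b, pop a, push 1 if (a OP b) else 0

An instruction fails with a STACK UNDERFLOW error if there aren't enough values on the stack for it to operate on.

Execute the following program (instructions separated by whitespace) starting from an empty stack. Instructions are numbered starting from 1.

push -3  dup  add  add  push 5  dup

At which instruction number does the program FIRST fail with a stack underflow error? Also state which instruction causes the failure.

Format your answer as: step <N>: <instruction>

Step 1 ('push -3'): stack = [-3], depth = 1
Step 2 ('dup'): stack = [-3, -3], depth = 2
Step 3 ('add'): stack = [-6], depth = 1
Step 4 ('add'): needs 2 value(s) but depth is 1 — STACK UNDERFLOW

Answer: step 4: add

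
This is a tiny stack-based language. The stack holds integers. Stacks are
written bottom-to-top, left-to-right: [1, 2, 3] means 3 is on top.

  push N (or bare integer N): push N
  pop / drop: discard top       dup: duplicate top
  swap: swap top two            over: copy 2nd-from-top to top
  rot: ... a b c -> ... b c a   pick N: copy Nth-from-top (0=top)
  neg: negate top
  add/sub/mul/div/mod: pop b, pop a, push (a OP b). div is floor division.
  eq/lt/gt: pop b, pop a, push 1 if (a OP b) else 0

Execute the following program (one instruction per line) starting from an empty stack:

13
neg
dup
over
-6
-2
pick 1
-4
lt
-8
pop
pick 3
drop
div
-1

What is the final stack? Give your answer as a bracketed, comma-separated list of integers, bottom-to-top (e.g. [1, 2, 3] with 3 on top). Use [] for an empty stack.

After 'push 13': [13]
After 'neg': [-13]
After 'dup': [-13, -13]
After 'over': [-13, -13, -13]
After 'push -6': [-13, -13, -13, -6]
After 'push -2': [-13, -13, -13, -6, -2]
After 'pick 1': [-13, -13, -13, -6, -2, -6]
After 'push -4': [-13, -13, -13, -6, -2, -6, -4]
After 'lt': [-13, -13, -13, -6, -2, 1]
After 'push -8': [-13, -13, -13, -6, -2, 1, -8]
After 'pop': [-13, -13, -13, -6, -2, 1]
After 'pick 3': [-13, -13, -13, -6, -2, 1, -13]
After 'drop': [-13, -13, -13, -6, -2, 1]
After 'div': [-13, -13, -13, -6, -2]
After 'push -1': [-13, -13, -13, -6, -2, -1]

Answer: [-13, -13, -13, -6, -2, -1]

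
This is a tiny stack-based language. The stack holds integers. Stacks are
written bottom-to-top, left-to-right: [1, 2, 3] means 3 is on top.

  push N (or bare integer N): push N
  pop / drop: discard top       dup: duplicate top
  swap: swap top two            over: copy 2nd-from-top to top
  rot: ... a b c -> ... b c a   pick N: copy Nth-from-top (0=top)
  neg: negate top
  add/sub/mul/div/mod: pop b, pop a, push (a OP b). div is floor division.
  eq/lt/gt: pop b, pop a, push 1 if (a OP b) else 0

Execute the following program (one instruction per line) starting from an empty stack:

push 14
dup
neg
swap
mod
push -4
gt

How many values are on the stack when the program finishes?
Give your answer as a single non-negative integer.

Answer: 1

Derivation:
After 'push 14': stack = [14] (depth 1)
After 'dup': stack = [14, 14] (depth 2)
After 'neg': stack = [14, -14] (depth 2)
After 'swap': stack = [-14, 14] (depth 2)
After 'mod': stack = [0] (depth 1)
After 'push -4': stack = [0, -4] (depth 2)
After 'gt': stack = [1] (depth 1)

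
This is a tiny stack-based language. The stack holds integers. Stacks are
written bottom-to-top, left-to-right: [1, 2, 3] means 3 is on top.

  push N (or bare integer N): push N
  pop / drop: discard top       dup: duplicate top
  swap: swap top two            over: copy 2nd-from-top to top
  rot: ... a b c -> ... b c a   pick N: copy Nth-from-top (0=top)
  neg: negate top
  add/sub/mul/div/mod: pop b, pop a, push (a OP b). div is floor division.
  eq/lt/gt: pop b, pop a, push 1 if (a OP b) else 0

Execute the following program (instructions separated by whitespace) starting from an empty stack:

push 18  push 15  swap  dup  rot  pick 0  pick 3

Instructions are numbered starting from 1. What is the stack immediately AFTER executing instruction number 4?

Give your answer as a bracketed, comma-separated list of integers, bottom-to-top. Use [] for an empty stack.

Step 1 ('push 18'): [18]
Step 2 ('push 15'): [18, 15]
Step 3 ('swap'): [15, 18]
Step 4 ('dup'): [15, 18, 18]

Answer: [15, 18, 18]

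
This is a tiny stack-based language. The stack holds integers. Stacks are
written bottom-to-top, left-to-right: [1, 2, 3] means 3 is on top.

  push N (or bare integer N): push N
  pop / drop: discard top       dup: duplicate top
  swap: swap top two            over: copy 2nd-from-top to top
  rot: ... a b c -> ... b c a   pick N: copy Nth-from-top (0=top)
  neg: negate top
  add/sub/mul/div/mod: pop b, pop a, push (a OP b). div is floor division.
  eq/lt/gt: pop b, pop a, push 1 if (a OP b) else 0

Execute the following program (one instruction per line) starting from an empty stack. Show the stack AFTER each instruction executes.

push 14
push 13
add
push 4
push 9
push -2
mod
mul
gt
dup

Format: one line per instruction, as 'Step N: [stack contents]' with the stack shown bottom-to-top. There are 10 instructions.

Step 1: [14]
Step 2: [14, 13]
Step 3: [27]
Step 4: [27, 4]
Step 5: [27, 4, 9]
Step 6: [27, 4, 9, -2]
Step 7: [27, 4, -1]
Step 8: [27, -4]
Step 9: [1]
Step 10: [1, 1]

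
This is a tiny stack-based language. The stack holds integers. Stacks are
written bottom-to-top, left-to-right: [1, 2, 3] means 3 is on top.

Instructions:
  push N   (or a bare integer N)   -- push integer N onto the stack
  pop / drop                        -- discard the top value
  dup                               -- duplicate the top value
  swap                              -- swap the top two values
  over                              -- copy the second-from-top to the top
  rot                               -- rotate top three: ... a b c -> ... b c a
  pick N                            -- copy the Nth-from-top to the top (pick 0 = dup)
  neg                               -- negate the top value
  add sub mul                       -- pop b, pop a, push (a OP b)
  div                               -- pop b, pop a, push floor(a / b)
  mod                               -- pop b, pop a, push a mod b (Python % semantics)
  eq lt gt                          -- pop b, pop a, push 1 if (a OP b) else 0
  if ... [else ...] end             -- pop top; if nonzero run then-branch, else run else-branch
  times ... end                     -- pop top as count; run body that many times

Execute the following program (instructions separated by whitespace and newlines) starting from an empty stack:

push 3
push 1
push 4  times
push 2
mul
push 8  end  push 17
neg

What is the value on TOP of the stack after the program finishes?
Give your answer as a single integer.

After 'push 3': [3]
After 'push 1': [3, 1]
After 'push 4': [3, 1, 4]
After 'times': [3, 1]
After 'push 2': [3, 1, 2]
After 'mul': [3, 2]
After 'push 8': [3, 2, 8]
After 'push 2': [3, 2, 8, 2]
After 'mul': [3, 2, 16]
After 'push 8': [3, 2, 16, 8]
After 'push 2': [3, 2, 16, 8, 2]
After 'mul': [3, 2, 16, 16]
After 'push 8': [3, 2, 16, 16, 8]
After 'push 2': [3, 2, 16, 16, 8, 2]
After 'mul': [3, 2, 16, 16, 16]
After 'push 8': [3, 2, 16, 16, 16, 8]
After 'push 17': [3, 2, 16, 16, 16, 8, 17]
After 'neg': [3, 2, 16, 16, 16, 8, -17]

Answer: -17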